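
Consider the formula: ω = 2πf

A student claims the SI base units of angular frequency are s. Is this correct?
Units of each symbol in ω = 2πf:
  f (frequency): 1/s
  The factor 2π is dimensionless.

Multiplying the contributions: [1/s]
Adding exponents of each base unit: s: -1
SI base units of angular frequency: 1/s

The claimed units s (exponents s: 1) do not match the derived units 1/s (exponents s: -1), so the claim is incorrect.

Answer: No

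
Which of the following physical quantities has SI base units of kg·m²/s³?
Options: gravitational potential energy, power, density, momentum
Checking the SI base units of each option:
  gravitational potential energy (U = -GMm/r): kg·m²/s²  ✗
  power (P = W/t): kg·m²/s³  ✓ matches
  density (ρ = m/V): kg/m³  ✗
  momentum (p = mv): kg·m/s  ✗

Only power has units kg·m²/s³.

Answer: power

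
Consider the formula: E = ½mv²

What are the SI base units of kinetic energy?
Units of each symbol in E = ½mv²:
  m (mass): kg
  v (speed): m/s  → to the power 2, contributes m²/s²
  The factor ½ is dimensionless.

Multiplying the contributions: [kg] · [m²/s²]
Adding exponents of each base unit: kg: 1, m: 2, s: -2
SI base units of kinetic energy: kg·m²/s²

Answer: kg·m²/s²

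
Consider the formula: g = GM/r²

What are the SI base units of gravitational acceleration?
Units of each symbol in g = GM/r²:
  G (gravitational constant): m³/(kg·s²)
  M (mass): kg
  r (distance): m  → to the power 2 in the denominator, contributes 1/m²

Multiplying the contributions: [m³/(kg·s²)] · [kg] · [1/m²]
Adding exponents of each base unit: m: 1, s: -2
SI base units of gravitational acceleration: m/s²

Answer: m/s²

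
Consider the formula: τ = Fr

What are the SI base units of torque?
Units of each symbol in τ = Fr:
  F (force): kg·m/s²
  r (lever arm): m

Multiplying the contributions: [kg·m/s²] · [m]
Adding exponents of each base unit: kg: 1, m: 2, s: -2
SI base units of torque: kg·m²/s²

Answer: kg·m²/s²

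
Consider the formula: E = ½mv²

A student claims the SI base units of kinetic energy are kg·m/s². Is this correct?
Units of each symbol in E = ½mv²:
  m (mass): kg
  v (speed): m/s  → to the power 2, contributes m²/s²
  The factor ½ is dimensionless.

Multiplying the contributions: [kg] · [m²/s²]
Adding exponents of each base unit: kg: 1, m: 2, s: -2
SI base units of kinetic energy: kg·m²/s²

The claimed units kg·m/s² (exponents kg: 1, m: 1, s: -2) do not match the derived units kg·m²/s² (exponents kg: 1, m: 2, s: -2), so the claim is incorrect.

Answer: No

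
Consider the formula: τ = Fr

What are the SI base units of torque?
Units of each symbol in τ = Fr:
  F (force): kg·m/s²
  r (lever arm): m

Multiplying the contributions: [kg·m/s²] · [m]
Adding exponents of each base unit: kg: 1, m: 2, s: -2
SI base units of torque: kg·m²/s²

Answer: kg·m²/s²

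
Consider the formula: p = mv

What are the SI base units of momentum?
Units of each symbol in p = mv:
  m (mass): kg
  v (velocity): m/s

Multiplying the contributions: [kg] · [m/s]
Adding exponents of each base unit: kg: 1, m: 1, s: -1
SI base units of momentum: kg·m/s

Answer: kg·m/s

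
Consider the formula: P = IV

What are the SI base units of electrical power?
Units of each symbol in P = IV:
  I (current): A
  V (voltage, in volts): kg·m²/(s³·A)

Multiplying the contributions: [A] · [kg·m²/(s³·A)]
Adding exponents of each base unit: kg: 1, m: 2, s: -3
SI base units of electrical power: kg·m²/s³

Answer: kg·m²/s³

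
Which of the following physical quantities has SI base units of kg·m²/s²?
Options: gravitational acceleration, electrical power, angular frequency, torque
Checking the SI base units of each option:
  gravitational acceleration (g = GM/r²): m/s²  ✗
  electrical power (P = IV): kg·m²/s³  ✗
  angular frequency (ω = 2πf): 1/s  ✗
  torque (τ = Fr): kg·m²/s²  ✓ matches

Only torque has units kg·m²/s².

Answer: torque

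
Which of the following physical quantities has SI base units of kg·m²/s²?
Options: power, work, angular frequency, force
Checking the SI base units of each option:
  power (P = W/t): kg·m²/s³  ✗
  work (W = Fd): kg·m²/s²  ✓ matches
  angular frequency (ω = 2πf): 1/s  ✗
  force (F = ma): kg·m/s²  ✗

Only work has units kg·m²/s².

Answer: work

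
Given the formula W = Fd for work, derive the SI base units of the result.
Units of each symbol in W = Fd:
  F (force): kg·m/s²
  d (displacement): m

Multiplying the contributions: [kg·m/s²] · [m]
Adding exponents of each base unit: kg: 1, m: 2, s: -2
SI base units of work: kg·m²/s²

Answer: kg·m²/s²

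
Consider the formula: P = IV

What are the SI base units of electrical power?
Units of each symbol in P = IV:
  I (current): A
  V (voltage, in volts): kg·m²/(s³·A)

Multiplying the contributions: [A] · [kg·m²/(s³·A)]
Adding exponents of each base unit: kg: 1, m: 2, s: -3
SI base units of electrical power: kg·m²/s³

Answer: kg·m²/s³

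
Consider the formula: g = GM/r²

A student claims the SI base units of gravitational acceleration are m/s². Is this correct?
Units of each symbol in g = GM/r²:
  G (gravitational constant): m³/(kg·s²)
  M (mass): kg
  r (distance): m  → to the power 2 in the denominator, contributes 1/m²

Multiplying the contributions: [m³/(kg·s²)] · [kg] · [1/m²]
Adding exponents of each base unit: m: 1, s: -2
SI base units of gravitational acceleration: m/s²

The claimed units m/s² match the derived units, so the claim is correct.

Answer: Yes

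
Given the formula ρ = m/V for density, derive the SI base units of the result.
Units of each symbol in ρ = m/V:
  m (mass): kg
  V (volume): m³  → in the denominator, contributes 1/m³

Multiplying the contributions: [kg] · [1/m³]
Adding exponents of each base unit: kg: 1, m: -3
SI base units of density: kg/m³

Answer: kg/m³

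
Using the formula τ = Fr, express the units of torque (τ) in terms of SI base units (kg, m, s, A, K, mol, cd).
Units of each symbol in τ = Fr:
  F (force): kg·m/s²
  r (lever arm): m

Multiplying the contributions: [kg·m/s²] · [m]
Adding exponents of each base unit: kg: 1, m: 2, s: -2
SI base units of torque: kg·m²/s²

Answer: kg·m²/s²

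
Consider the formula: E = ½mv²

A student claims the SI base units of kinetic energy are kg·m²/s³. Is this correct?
Units of each symbol in E = ½mv²:
  m (mass): kg
  v (speed): m/s  → to the power 2, contributes m²/s²
  The factor ½ is dimensionless.

Multiplying the contributions: [kg] · [m²/s²]
Adding exponents of each base unit: kg: 1, m: 2, s: -2
SI base units of kinetic energy: kg·m²/s²

The claimed units kg·m²/s³ (exponents kg: 1, m: 2, s: -3) do not match the derived units kg·m²/s² (exponents kg: 1, m: 2, s: -2), so the claim is incorrect.

Answer: No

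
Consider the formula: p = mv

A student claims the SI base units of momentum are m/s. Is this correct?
Units of each symbol in p = mv:
  m (mass): kg
  v (velocity): m/s

Multiplying the contributions: [kg] · [m/s]
Adding exponents of each base unit: kg: 1, m: 1, s: -1
SI base units of momentum: kg·m/s

The claimed units m/s (exponents m: 1, s: -1) do not match the derived units kg·m/s (exponents kg: 1, m: 1, s: -1), so the claim is incorrect.

Answer: No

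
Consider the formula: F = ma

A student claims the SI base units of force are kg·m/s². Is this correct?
Units of each symbol in F = ma:
  m (mass): kg
  a (acceleration): m/s²

Multiplying the contributions: [kg] · [m/s²]
Adding exponents of each base unit: kg: 1, m: 1, s: -2
SI base units of force: kg·m/s²

The claimed units kg·m/s² match the derived units, so the claim is correct.

Answer: Yes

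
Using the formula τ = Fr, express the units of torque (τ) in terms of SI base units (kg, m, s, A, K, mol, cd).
Units of each symbol in τ = Fr:
  F (force): kg·m/s²
  r (lever arm): m

Multiplying the contributions: [kg·m/s²] · [m]
Adding exponents of each base unit: kg: 1, m: 2, s: -2
SI base units of torque: kg·m²/s²

Answer: kg·m²/s²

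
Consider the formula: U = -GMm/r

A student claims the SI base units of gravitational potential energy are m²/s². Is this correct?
Units of each symbol in U = -GMm/r:
  G (gravitational constant): m³/(kg·s²)
  M (mass): kg
  m (mass): kg
  r (distance): m  → in the denominator, contributes 1/m
  The minus sign does not affect the units.

Multiplying the contributions: [m³/(kg·s²)] · [kg] · [kg] · [1/m]
Adding exponents of each base unit: kg: 1, m: 2, s: -2
SI base units of gravitational potential energy: kg·m²/s²

The claimed units m²/s² (exponents m: 2, s: -2) do not match the derived units kg·m²/s² (exponents kg: 1, m: 2, s: -2), so the claim is incorrect.

Answer: No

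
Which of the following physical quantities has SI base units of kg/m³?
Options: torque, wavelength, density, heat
Checking the SI base units of each option:
  torque (τ = Fr): kg·m²/s²  ✗
  wavelength (λ = v/f): m  ✗
  density (ρ = m/V): kg/m³  ✓ matches
  heat (Q = mcΔT): kg·m²/s²  ✗

Only density has units kg/m³.

Answer: density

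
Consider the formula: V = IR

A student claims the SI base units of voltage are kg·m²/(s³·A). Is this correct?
Units of each symbol in V = IR:
  I (current): A
  R (resistance, in ohms): kg·m²/(s³·A²)

Multiplying the contributions: [A] · [kg·m²/(s³·A²)]
Adding exponents of each base unit: kg: 1, m: 2, s: -3, A: -1
SI base units of voltage: kg·m²/(s³·A)

The claimed units kg·m²/(s³·A) match the derived units, so the claim is correct.

Answer: Yes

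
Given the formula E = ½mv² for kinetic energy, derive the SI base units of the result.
Units of each symbol in E = ½mv²:
  m (mass): kg
  v (speed): m/s  → to the power 2, contributes m²/s²
  The factor ½ is dimensionless.

Multiplying the contributions: [kg] · [m²/s²]
Adding exponents of each base unit: kg: 1, m: 2, s: -2
SI base units of kinetic energy: kg·m²/s²

Answer: kg·m²/s²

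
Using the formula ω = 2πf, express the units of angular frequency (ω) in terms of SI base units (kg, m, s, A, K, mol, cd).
Units of each symbol in ω = 2πf:
  f (frequency): 1/s
  The factor 2π is dimensionless.

Multiplying the contributions: [1/s]
Adding exponents of each base unit: s: -1
SI base units of angular frequency: 1/s

Answer: 1/s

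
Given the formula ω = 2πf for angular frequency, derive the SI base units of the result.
Units of each symbol in ω = 2πf:
  f (frequency): 1/s
  The factor 2π is dimensionless.

Multiplying the contributions: [1/s]
Adding exponents of each base unit: s: -1
SI base units of angular frequency: 1/s

Answer: 1/s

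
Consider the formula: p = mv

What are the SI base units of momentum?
Units of each symbol in p = mv:
  m (mass): kg
  v (velocity): m/s

Multiplying the contributions: [kg] · [m/s]
Adding exponents of each base unit: kg: 1, m: 1, s: -1
SI base units of momentum: kg·m/s

Answer: kg·m/s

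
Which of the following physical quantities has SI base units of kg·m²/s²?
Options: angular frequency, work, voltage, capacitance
Checking the SI base units of each option:
  angular frequency (ω = 2πf): 1/s  ✗
  work (W = Fd): kg·m²/s²  ✓ matches
  voltage (V = IR): kg·m²/(s³·A)  ✗
  capacitance (C = Q/V): s⁴·A²/(kg·m²)  ✗

Only work has units kg·m²/s².

Answer: work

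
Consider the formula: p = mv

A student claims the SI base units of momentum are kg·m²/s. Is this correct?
Units of each symbol in p = mv:
  m (mass): kg
  v (velocity): m/s

Multiplying the contributions: [kg] · [m/s]
Adding exponents of each base unit: kg: 1, m: 1, s: -1
SI base units of momentum: kg·m/s

The claimed units kg·m²/s (exponents kg: 1, m: 2, s: -1) do not match the derived units kg·m/s (exponents kg: 1, m: 1, s: -1), so the claim is incorrect.

Answer: No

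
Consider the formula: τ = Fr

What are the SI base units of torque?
Units of each symbol in τ = Fr:
  F (force): kg·m/s²
  r (lever arm): m

Multiplying the contributions: [kg·m/s²] · [m]
Adding exponents of each base unit: kg: 1, m: 2, s: -2
SI base units of torque: kg·m²/s²

Answer: kg·m²/s²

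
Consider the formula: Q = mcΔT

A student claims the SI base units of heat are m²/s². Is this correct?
Units of each symbol in Q = mcΔT:
  m (mass): kg
  c (specific heat capacity, in J/(kg·K)): m²/(s²·K)
  ΔT (temperature change): K

Multiplying the contributions: [kg] · [m²/(s²·K)] · [K]
Adding exponents of each base unit: kg: 1, m: 2, s: -2
SI base units of heat: kg·m²/s²

The claimed units m²/s² (exponents m: 2, s: -2) do not match the derived units kg·m²/s² (exponents kg: 1, m: 2, s: -2), so the claim is incorrect.

Answer: No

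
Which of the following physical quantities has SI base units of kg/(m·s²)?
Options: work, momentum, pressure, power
Checking the SI base units of each option:
  work (W = Fd): kg·m²/s²  ✗
  momentum (p = mv): kg·m/s  ✗
  pressure (P = F/A): kg/(m·s²)  ✓ matches
  power (P = W/t): kg·m²/s³  ✗

Only pressure has units kg/(m·s²).

Answer: pressure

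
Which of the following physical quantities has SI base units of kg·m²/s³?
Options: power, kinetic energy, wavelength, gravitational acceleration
Checking the SI base units of each option:
  power (P = W/t): kg·m²/s³  ✓ matches
  kinetic energy (E = ½mv²): kg·m²/s²  ✗
  wavelength (λ = v/f): m  ✗
  gravitational acceleration (g = GM/r²): m/s²  ✗

Only power has units kg·m²/s³.

Answer: power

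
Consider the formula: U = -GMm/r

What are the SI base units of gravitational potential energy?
Units of each symbol in U = -GMm/r:
  G (gravitational constant): m³/(kg·s²)
  M (mass): kg
  m (mass): kg
  r (distance): m  → in the denominator, contributes 1/m
  The minus sign does not affect the units.

Multiplying the contributions: [m³/(kg·s²)] · [kg] · [kg] · [1/m]
Adding exponents of each base unit: kg: 1, m: 2, s: -2
SI base units of gravitational potential energy: kg·m²/s²

Answer: kg·m²/s²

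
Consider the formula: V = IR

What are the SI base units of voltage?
Units of each symbol in V = IR:
  I (current): A
  R (resistance, in ohms): kg·m²/(s³·A²)

Multiplying the contributions: [A] · [kg·m²/(s³·A²)]
Adding exponents of each base unit: kg: 1, m: 2, s: -3, A: -1
SI base units of voltage: kg·m²/(s³·A)

Answer: kg·m²/(s³·A)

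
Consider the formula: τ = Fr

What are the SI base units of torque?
Units of each symbol in τ = Fr:
  F (force): kg·m/s²
  r (lever arm): m

Multiplying the contributions: [kg·m/s²] · [m]
Adding exponents of each base unit: kg: 1, m: 2, s: -2
SI base units of torque: kg·m²/s²

Answer: kg·m²/s²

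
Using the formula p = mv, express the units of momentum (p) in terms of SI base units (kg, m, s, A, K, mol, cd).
Units of each symbol in p = mv:
  m (mass): kg
  v (velocity): m/s

Multiplying the contributions: [kg] · [m/s]
Adding exponents of each base unit: kg: 1, m: 1, s: -1
SI base units of momentum: kg·m/s

Answer: kg·m/s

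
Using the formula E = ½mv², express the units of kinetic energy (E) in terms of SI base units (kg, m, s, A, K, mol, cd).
Units of each symbol in E = ½mv²:
  m (mass): kg
  v (speed): m/s  → to the power 2, contributes m²/s²
  The factor ½ is dimensionless.

Multiplying the contributions: [kg] · [m²/s²]
Adding exponents of each base unit: kg: 1, m: 2, s: -2
SI base units of kinetic energy: kg·m²/s²

Answer: kg·m²/s²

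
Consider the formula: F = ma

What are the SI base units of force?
Units of each symbol in F = ma:
  m (mass): kg
  a (acceleration): m/s²

Multiplying the contributions: [kg] · [m/s²]
Adding exponents of each base unit: kg: 1, m: 1, s: -2
SI base units of force: kg·m/s²

Answer: kg·m/s²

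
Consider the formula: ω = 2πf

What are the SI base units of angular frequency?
Units of each symbol in ω = 2πf:
  f (frequency): 1/s
  The factor 2π is dimensionless.

Multiplying the contributions: [1/s]
Adding exponents of each base unit: s: -1
SI base units of angular frequency: 1/s

Answer: 1/s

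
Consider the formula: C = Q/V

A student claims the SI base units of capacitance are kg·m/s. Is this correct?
Units of each symbol in C = Q/V:
  Q (charge, in coulombs): s·A
  V (voltage, in volts): kg·m²/(s³·A)  → in the denominator, contributes s³·A/(kg·m²)

Multiplying the contributions: [s·A] · [s³·A/(kg·m²)]
Adding exponents of each base unit: kg: -1, m: -2, s: 4, A: 2
SI base units of capacitance: s⁴·A²/(kg·m²)

The claimed units kg·m/s (exponents kg: 1, m: 1, s: -1) do not match the derived units s⁴·A²/(kg·m²) (exponents kg: -1, m: -2, s: 4, A: 2), so the claim is incorrect.

Answer: No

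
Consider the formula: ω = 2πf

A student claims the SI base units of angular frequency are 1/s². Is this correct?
Units of each symbol in ω = 2πf:
  f (frequency): 1/s
  The factor 2π is dimensionless.

Multiplying the contributions: [1/s]
Adding exponents of each base unit: s: -1
SI base units of angular frequency: 1/s

The claimed units 1/s² (exponents s: -2) do not match the derived units 1/s (exponents s: -1), so the claim is incorrect.

Answer: No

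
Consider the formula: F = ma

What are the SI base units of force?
Units of each symbol in F = ma:
  m (mass): kg
  a (acceleration): m/s²

Multiplying the contributions: [kg] · [m/s²]
Adding exponents of each base unit: kg: 1, m: 1, s: -2
SI base units of force: kg·m/s²

Answer: kg·m/s²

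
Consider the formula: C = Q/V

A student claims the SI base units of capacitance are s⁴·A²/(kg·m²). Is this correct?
Units of each symbol in C = Q/V:
  Q (charge, in coulombs): s·A
  V (voltage, in volts): kg·m²/(s³·A)  → in the denominator, contributes s³·A/(kg·m²)

Multiplying the contributions: [s·A] · [s³·A/(kg·m²)]
Adding exponents of each base unit: kg: -1, m: -2, s: 4, A: 2
SI base units of capacitance: s⁴·A²/(kg·m²)

The claimed units s⁴·A²/(kg·m²) match the derived units, so the claim is correct.

Answer: Yes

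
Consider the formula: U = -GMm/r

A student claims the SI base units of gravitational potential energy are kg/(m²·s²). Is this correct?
Units of each symbol in U = -GMm/r:
  G (gravitational constant): m³/(kg·s²)
  M (mass): kg
  m (mass): kg
  r (distance): m  → in the denominator, contributes 1/m
  The minus sign does not affect the units.

Multiplying the contributions: [m³/(kg·s²)] · [kg] · [kg] · [1/m]
Adding exponents of each base unit: kg: 1, m: 2, s: -2
SI base units of gravitational potential energy: kg·m²/s²

The claimed units kg/(m²·s²) (exponents kg: 1, m: -2, s: -2) do not match the derived units kg·m²/s² (exponents kg: 1, m: 2, s: -2), so the claim is incorrect.

Answer: No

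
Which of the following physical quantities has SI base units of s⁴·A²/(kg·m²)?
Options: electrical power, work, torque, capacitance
Checking the SI base units of each option:
  electrical power (P = IV): kg·m²/s³  ✗
  work (W = Fd): kg·m²/s²  ✗
  torque (τ = Fr): kg·m²/s²  ✗
  capacitance (C = Q/V): s⁴·A²/(kg·m²)  ✓ matches

Only capacitance has units s⁴·A²/(kg·m²).

Answer: capacitance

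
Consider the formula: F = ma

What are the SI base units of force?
Units of each symbol in F = ma:
  m (mass): kg
  a (acceleration): m/s²

Multiplying the contributions: [kg] · [m/s²]
Adding exponents of each base unit: kg: 1, m: 1, s: -2
SI base units of force: kg·m/s²

Answer: kg·m/s²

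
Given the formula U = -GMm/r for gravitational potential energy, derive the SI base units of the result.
Units of each symbol in U = -GMm/r:
  G (gravitational constant): m³/(kg·s²)
  M (mass): kg
  m (mass): kg
  r (distance): m  → in the denominator, contributes 1/m
  The minus sign does not affect the units.

Multiplying the contributions: [m³/(kg·s²)] · [kg] · [kg] · [1/m]
Adding exponents of each base unit: kg: 1, m: 2, s: -2
SI base units of gravitational potential energy: kg·m²/s²

Answer: kg·m²/s²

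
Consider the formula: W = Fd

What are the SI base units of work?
Units of each symbol in W = Fd:
  F (force): kg·m/s²
  d (displacement): m

Multiplying the contributions: [kg·m/s²] · [m]
Adding exponents of each base unit: kg: 1, m: 2, s: -2
SI base units of work: kg·m²/s²

Answer: kg·m²/s²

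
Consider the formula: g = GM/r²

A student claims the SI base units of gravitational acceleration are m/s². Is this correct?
Units of each symbol in g = GM/r²:
  G (gravitational constant): m³/(kg·s²)
  M (mass): kg
  r (distance): m  → to the power 2 in the denominator, contributes 1/m²

Multiplying the contributions: [m³/(kg·s²)] · [kg] · [1/m²]
Adding exponents of each base unit: m: 1, s: -2
SI base units of gravitational acceleration: m/s²

The claimed units m/s² match the derived units, so the claim is correct.

Answer: Yes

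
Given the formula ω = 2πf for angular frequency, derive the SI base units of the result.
Units of each symbol in ω = 2πf:
  f (frequency): 1/s
  The factor 2π is dimensionless.

Multiplying the contributions: [1/s]
Adding exponents of each base unit: s: -1
SI base units of angular frequency: 1/s

Answer: 1/s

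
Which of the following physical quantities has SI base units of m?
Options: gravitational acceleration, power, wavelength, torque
Checking the SI base units of each option:
  gravitational acceleration (g = GM/r²): m/s²  ✗
  power (P = W/t): kg·m²/s³  ✗
  wavelength (λ = v/f): m  ✓ matches
  torque (τ = Fr): kg·m²/s²  ✗

Only wavelength has units m.

Answer: wavelength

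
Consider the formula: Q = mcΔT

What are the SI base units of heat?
Units of each symbol in Q = mcΔT:
  m (mass): kg
  c (specific heat capacity, in J/(kg·K)): m²/(s²·K)
  ΔT (temperature change): K

Multiplying the contributions: [kg] · [m²/(s²·K)] · [K]
Adding exponents of each base unit: kg: 1, m: 2, s: -2
SI base units of heat: kg·m²/s²

Answer: kg·m²/s²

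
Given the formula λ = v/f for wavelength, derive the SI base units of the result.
Units of each symbol in λ = v/f:
  v (wave speed): m/s
  f (frequency): 1/s  → in the denominator, contributes s

Multiplying the contributions: [m/s] · [s]
Adding exponents of each base unit: m: 1
SI base units of wavelength: m

Answer: m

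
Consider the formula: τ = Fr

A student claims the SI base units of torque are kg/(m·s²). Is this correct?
Units of each symbol in τ = Fr:
  F (force): kg·m/s²
  r (lever arm): m

Multiplying the contributions: [kg·m/s²] · [m]
Adding exponents of each base unit: kg: 1, m: 2, s: -2
SI base units of torque: kg·m²/s²

The claimed units kg/(m·s²) (exponents kg: 1, m: -1, s: -2) do not match the derived units kg·m²/s² (exponents kg: 1, m: 2, s: -2), so the claim is incorrect.

Answer: No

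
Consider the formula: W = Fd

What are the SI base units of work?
Units of each symbol in W = Fd:
  F (force): kg·m/s²
  d (displacement): m

Multiplying the contributions: [kg·m/s²] · [m]
Adding exponents of each base unit: kg: 1, m: 2, s: -2
SI base units of work: kg·m²/s²

Answer: kg·m²/s²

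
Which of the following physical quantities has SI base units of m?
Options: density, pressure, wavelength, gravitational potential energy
Checking the SI base units of each option:
  density (ρ = m/V): kg/m³  ✗
  pressure (P = F/A): kg/(m·s²)  ✗
  wavelength (λ = v/f): m  ✓ matches
  gravitational potential energy (U = -GMm/r): kg·m²/s²  ✗

Only wavelength has units m.

Answer: wavelength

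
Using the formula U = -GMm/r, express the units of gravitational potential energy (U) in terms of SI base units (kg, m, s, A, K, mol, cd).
Units of each symbol in U = -GMm/r:
  G (gravitational constant): m³/(kg·s²)
  M (mass): kg
  m (mass): kg
  r (distance): m  → in the denominator, contributes 1/m
  The minus sign does not affect the units.

Multiplying the contributions: [m³/(kg·s²)] · [kg] · [kg] · [1/m]
Adding exponents of each base unit: kg: 1, m: 2, s: -2
SI base units of gravitational potential energy: kg·m²/s²

Answer: kg·m²/s²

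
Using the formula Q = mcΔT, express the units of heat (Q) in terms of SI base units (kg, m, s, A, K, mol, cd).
Units of each symbol in Q = mcΔT:
  m (mass): kg
  c (specific heat capacity, in J/(kg·K)): m²/(s²·K)
  ΔT (temperature change): K

Multiplying the contributions: [kg] · [m²/(s²·K)] · [K]
Adding exponents of each base unit: kg: 1, m: 2, s: -2
SI base units of heat: kg·m²/s²

Answer: kg·m²/s²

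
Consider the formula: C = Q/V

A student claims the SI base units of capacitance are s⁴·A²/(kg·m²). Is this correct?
Units of each symbol in C = Q/V:
  Q (charge, in coulombs): s·A
  V (voltage, in volts): kg·m²/(s³·A)  → in the denominator, contributes s³·A/(kg·m²)

Multiplying the contributions: [s·A] · [s³·A/(kg·m²)]
Adding exponents of each base unit: kg: -1, m: -2, s: 4, A: 2
SI base units of capacitance: s⁴·A²/(kg·m²)

The claimed units s⁴·A²/(kg·m²) match the derived units, so the claim is correct.

Answer: Yes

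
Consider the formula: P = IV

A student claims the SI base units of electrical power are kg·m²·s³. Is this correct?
Units of each symbol in P = IV:
  I (current): A
  V (voltage, in volts): kg·m²/(s³·A)

Multiplying the contributions: [A] · [kg·m²/(s³·A)]
Adding exponents of each base unit: kg: 1, m: 2, s: -3
SI base units of electrical power: kg·m²/s³

The claimed units kg·m²·s³ (exponents kg: 1, m: 2, s: 3) do not match the derived units kg·m²/s³ (exponents kg: 1, m: 2, s: -3), so the claim is incorrect.

Answer: No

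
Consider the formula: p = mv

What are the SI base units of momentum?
Units of each symbol in p = mv:
  m (mass): kg
  v (velocity): m/s

Multiplying the contributions: [kg] · [m/s]
Adding exponents of each base unit: kg: 1, m: 1, s: -1
SI base units of momentum: kg·m/s

Answer: kg·m/s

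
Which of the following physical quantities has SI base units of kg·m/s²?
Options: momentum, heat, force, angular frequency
Checking the SI base units of each option:
  momentum (p = mv): kg·m/s  ✗
  heat (Q = mcΔT): kg·m²/s²  ✗
  force (F = ma): kg·m/s²  ✓ matches
  angular frequency (ω = 2πf): 1/s  ✗

Only force has units kg·m/s².

Answer: force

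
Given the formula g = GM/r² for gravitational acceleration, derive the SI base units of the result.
Units of each symbol in g = GM/r²:
  G (gravitational constant): m³/(kg·s²)
  M (mass): kg
  r (distance): m  → to the power 2 in the denominator, contributes 1/m²

Multiplying the contributions: [m³/(kg·s²)] · [kg] · [1/m²]
Adding exponents of each base unit: m: 1, s: -2
SI base units of gravitational acceleration: m/s²

Answer: m/s²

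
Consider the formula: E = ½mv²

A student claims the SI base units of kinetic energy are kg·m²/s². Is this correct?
Units of each symbol in E = ½mv²:
  m (mass): kg
  v (speed): m/s  → to the power 2, contributes m²/s²
  The factor ½ is dimensionless.

Multiplying the contributions: [kg] · [m²/s²]
Adding exponents of each base unit: kg: 1, m: 2, s: -2
SI base units of kinetic energy: kg·m²/s²

The claimed units kg·m²/s² match the derived units, so the claim is correct.

Answer: Yes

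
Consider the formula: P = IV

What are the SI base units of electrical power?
Units of each symbol in P = IV:
  I (current): A
  V (voltage, in volts): kg·m²/(s³·A)

Multiplying the contributions: [A] · [kg·m²/(s³·A)]
Adding exponents of each base unit: kg: 1, m: 2, s: -3
SI base units of electrical power: kg·m²/s³

Answer: kg·m²/s³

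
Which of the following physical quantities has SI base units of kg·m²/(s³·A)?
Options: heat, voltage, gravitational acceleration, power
Checking the SI base units of each option:
  heat (Q = mcΔT): kg·m²/s²  ✗
  voltage (V = IR): kg·m²/(s³·A)  ✓ matches
  gravitational acceleration (g = GM/r²): m/s²  ✗
  power (P = W/t): kg·m²/s³  ✗

Only voltage has units kg·m²/(s³·A).

Answer: voltage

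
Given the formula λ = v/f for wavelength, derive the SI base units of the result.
Units of each symbol in λ = v/f:
  v (wave speed): m/s
  f (frequency): 1/s  → in the denominator, contributes s

Multiplying the contributions: [m/s] · [s]
Adding exponents of each base unit: m: 1
SI base units of wavelength: m

Answer: m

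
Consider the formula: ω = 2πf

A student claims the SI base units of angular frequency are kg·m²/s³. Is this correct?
Units of each symbol in ω = 2πf:
  f (frequency): 1/s
  The factor 2π is dimensionless.

Multiplying the contributions: [1/s]
Adding exponents of each base unit: s: -1
SI base units of angular frequency: 1/s

The claimed units kg·m²/s³ (exponents kg: 1, m: 2, s: -3) do not match the derived units 1/s (exponents s: -1), so the claim is incorrect.

Answer: No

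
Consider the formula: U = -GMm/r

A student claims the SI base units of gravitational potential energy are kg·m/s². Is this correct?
Units of each symbol in U = -GMm/r:
  G (gravitational constant): m³/(kg·s²)
  M (mass): kg
  m (mass): kg
  r (distance): m  → in the denominator, contributes 1/m
  The minus sign does not affect the units.

Multiplying the contributions: [m³/(kg·s²)] · [kg] · [kg] · [1/m]
Adding exponents of each base unit: kg: 1, m: 2, s: -2
SI base units of gravitational potential energy: kg·m²/s²

The claimed units kg·m/s² (exponents kg: 1, m: 1, s: -2) do not match the derived units kg·m²/s² (exponents kg: 1, m: 2, s: -2), so the claim is incorrect.

Answer: No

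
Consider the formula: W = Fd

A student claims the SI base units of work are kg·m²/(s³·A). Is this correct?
Units of each symbol in W = Fd:
  F (force): kg·m/s²
  d (displacement): m

Multiplying the contributions: [kg·m/s²] · [m]
Adding exponents of each base unit: kg: 1, m: 2, s: -2
SI base units of work: kg·m²/s²

The claimed units kg·m²/(s³·A) (exponents kg: 1, m: 2, s: -3, A: -1) do not match the derived units kg·m²/s² (exponents kg: 1, m: 2, s: -2), so the claim is incorrect.

Answer: No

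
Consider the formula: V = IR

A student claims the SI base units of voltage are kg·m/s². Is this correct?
Units of each symbol in V = IR:
  I (current): A
  R (resistance, in ohms): kg·m²/(s³·A²)

Multiplying the contributions: [A] · [kg·m²/(s³·A²)]
Adding exponents of each base unit: kg: 1, m: 2, s: -3, A: -1
SI base units of voltage: kg·m²/(s³·A)

The claimed units kg·m/s² (exponents kg: 1, m: 1, s: -2) do not match the derived units kg·m²/(s³·A) (exponents kg: 1, m: 2, s: -3, A: -1), so the claim is incorrect.

Answer: No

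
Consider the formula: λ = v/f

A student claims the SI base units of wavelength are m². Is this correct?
Units of each symbol in λ = v/f:
  v (wave speed): m/s
  f (frequency): 1/s  → in the denominator, contributes s

Multiplying the contributions: [m/s] · [s]
Adding exponents of each base unit: m: 1
SI base units of wavelength: m

The claimed units m² (exponents m: 2) do not match the derived units m (exponents m: 1), so the claim is incorrect.

Answer: No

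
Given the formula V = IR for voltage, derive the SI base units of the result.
Units of each symbol in V = IR:
  I (current): A
  R (resistance, in ohms): kg·m²/(s³·A²)

Multiplying the contributions: [A] · [kg·m²/(s³·A²)]
Adding exponents of each base unit: kg: 1, m: 2, s: -3, A: -1
SI base units of voltage: kg·m²/(s³·A)

Answer: kg·m²/(s³·A)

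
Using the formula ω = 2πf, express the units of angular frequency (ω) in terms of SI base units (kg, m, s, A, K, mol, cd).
Units of each symbol in ω = 2πf:
  f (frequency): 1/s
  The factor 2π is dimensionless.

Multiplying the contributions: [1/s]
Adding exponents of each base unit: s: -1
SI base units of angular frequency: 1/s

Answer: 1/s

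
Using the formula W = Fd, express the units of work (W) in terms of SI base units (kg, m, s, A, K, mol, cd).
Units of each symbol in W = Fd:
  F (force): kg·m/s²
  d (displacement): m

Multiplying the contributions: [kg·m/s²] · [m]
Adding exponents of each base unit: kg: 1, m: 2, s: -2
SI base units of work: kg·m²/s²

Answer: kg·m²/s²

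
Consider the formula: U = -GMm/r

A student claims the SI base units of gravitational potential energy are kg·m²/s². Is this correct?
Units of each symbol in U = -GMm/r:
  G (gravitational constant): m³/(kg·s²)
  M (mass): kg
  m (mass): kg
  r (distance): m  → in the denominator, contributes 1/m
  The minus sign does not affect the units.

Multiplying the contributions: [m³/(kg·s²)] · [kg] · [kg] · [1/m]
Adding exponents of each base unit: kg: 1, m: 2, s: -2
SI base units of gravitational potential energy: kg·m²/s²

The claimed units kg·m²/s² match the derived units, so the claim is correct.

Answer: Yes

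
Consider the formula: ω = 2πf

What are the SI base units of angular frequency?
Units of each symbol in ω = 2πf:
  f (frequency): 1/s
  The factor 2π is dimensionless.

Multiplying the contributions: [1/s]
Adding exponents of each base unit: s: -1
SI base units of angular frequency: 1/s

Answer: 1/s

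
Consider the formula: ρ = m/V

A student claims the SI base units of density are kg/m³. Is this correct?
Units of each symbol in ρ = m/V:
  m (mass): kg
  V (volume): m³  → in the denominator, contributes 1/m³

Multiplying the contributions: [kg] · [1/m³]
Adding exponents of each base unit: kg: 1, m: -3
SI base units of density: kg/m³

The claimed units kg/m³ match the derived units, so the claim is correct.

Answer: Yes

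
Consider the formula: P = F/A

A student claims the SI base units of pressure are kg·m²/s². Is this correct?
Units of each symbol in P = F/A:
  F (force): kg·m/s²
  A (area): m²  → in the denominator, contributes 1/m²

Multiplying the contributions: [kg·m/s²] · [1/m²]
Adding exponents of each base unit: kg: 1, m: -1, s: -2
SI base units of pressure: kg/(m·s²)

The claimed units kg·m²/s² (exponents kg: 1, m: 2, s: -2) do not match the derived units kg/(m·s²) (exponents kg: 1, m: -1, s: -2), so the claim is incorrect.

Answer: No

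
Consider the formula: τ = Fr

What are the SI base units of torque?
Units of each symbol in τ = Fr:
  F (force): kg·m/s²
  r (lever arm): m

Multiplying the contributions: [kg·m/s²] · [m]
Adding exponents of each base unit: kg: 1, m: 2, s: -2
SI base units of torque: kg·m²/s²

Answer: kg·m²/s²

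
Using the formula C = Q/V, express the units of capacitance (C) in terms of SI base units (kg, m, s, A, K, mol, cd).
Units of each symbol in C = Q/V:
  Q (charge, in coulombs): s·A
  V (voltage, in volts): kg·m²/(s³·A)  → in the denominator, contributes s³·A/(kg·m²)

Multiplying the contributions: [s·A] · [s³·A/(kg·m²)]
Adding exponents of each base unit: kg: -1, m: -2, s: 4, A: 2
SI base units of capacitance: s⁴·A²/(kg·m²)

Answer: s⁴·A²/(kg·m²)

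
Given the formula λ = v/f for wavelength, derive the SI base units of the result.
Units of each symbol in λ = v/f:
  v (wave speed): m/s
  f (frequency): 1/s  → in the denominator, contributes s

Multiplying the contributions: [m/s] · [s]
Adding exponents of each base unit: m: 1
SI base units of wavelength: m

Answer: m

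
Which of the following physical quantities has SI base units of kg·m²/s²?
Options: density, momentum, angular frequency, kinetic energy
Checking the SI base units of each option:
  density (ρ = m/V): kg/m³  ✗
  momentum (p = mv): kg·m/s  ✗
  angular frequency (ω = 2πf): 1/s  ✗
  kinetic energy (E = ½mv²): kg·m²/s²  ✓ matches

Only kinetic energy has units kg·m²/s².

Answer: kinetic energy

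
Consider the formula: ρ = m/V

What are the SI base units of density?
Units of each symbol in ρ = m/V:
  m (mass): kg
  V (volume): m³  → in the denominator, contributes 1/m³

Multiplying the contributions: [kg] · [1/m³]
Adding exponents of each base unit: kg: 1, m: -3
SI base units of density: kg/m³

Answer: kg/m³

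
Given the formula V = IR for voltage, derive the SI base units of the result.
Units of each symbol in V = IR:
  I (current): A
  R (resistance, in ohms): kg·m²/(s³·A²)

Multiplying the contributions: [A] · [kg·m²/(s³·A²)]
Adding exponents of each base unit: kg: 1, m: 2, s: -3, A: -1
SI base units of voltage: kg·m²/(s³·A)

Answer: kg·m²/(s³·A)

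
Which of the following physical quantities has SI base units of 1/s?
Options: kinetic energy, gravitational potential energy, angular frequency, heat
Checking the SI base units of each option:
  kinetic energy (E = ½mv²): kg·m²/s²  ✗
  gravitational potential energy (U = -GMm/r): kg·m²/s²  ✗
  angular frequency (ω = 2πf): 1/s  ✓ matches
  heat (Q = mcΔT): kg·m²/s²  ✗

Only angular frequency has units 1/s.

Answer: angular frequency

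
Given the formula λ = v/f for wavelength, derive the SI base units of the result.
Units of each symbol in λ = v/f:
  v (wave speed): m/s
  f (frequency): 1/s  → in the denominator, contributes s

Multiplying the contributions: [m/s] · [s]
Adding exponents of each base unit: m: 1
SI base units of wavelength: m

Answer: m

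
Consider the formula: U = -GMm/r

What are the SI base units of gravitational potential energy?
Units of each symbol in U = -GMm/r:
  G (gravitational constant): m³/(kg·s²)
  M (mass): kg
  m (mass): kg
  r (distance): m  → in the denominator, contributes 1/m
  The minus sign does not affect the units.

Multiplying the contributions: [m³/(kg·s²)] · [kg] · [kg] · [1/m]
Adding exponents of each base unit: kg: 1, m: 2, s: -2
SI base units of gravitational potential energy: kg·m²/s²

Answer: kg·m²/s²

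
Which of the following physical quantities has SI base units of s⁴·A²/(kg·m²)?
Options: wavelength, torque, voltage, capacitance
Checking the SI base units of each option:
  wavelength (λ = v/f): m  ✗
  torque (τ = Fr): kg·m²/s²  ✗
  voltage (V = IR): kg·m²/(s³·A)  ✗
  capacitance (C = Q/V): s⁴·A²/(kg·m²)  ✓ matches

Only capacitance has units s⁴·A²/(kg·m²).

Answer: capacitance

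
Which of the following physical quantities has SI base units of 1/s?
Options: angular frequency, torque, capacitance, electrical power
Checking the SI base units of each option:
  angular frequency (ω = 2πf): 1/s  ✓ matches
  torque (τ = Fr): kg·m²/s²  ✗
  capacitance (C = Q/V): s⁴·A²/(kg·m²)  ✗
  electrical power (P = IV): kg·m²/s³  ✗

Only angular frequency has units 1/s.

Answer: angular frequency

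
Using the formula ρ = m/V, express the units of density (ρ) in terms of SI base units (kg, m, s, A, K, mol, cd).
Units of each symbol in ρ = m/V:
  m (mass): kg
  V (volume): m³  → in the denominator, contributes 1/m³

Multiplying the contributions: [kg] · [1/m³]
Adding exponents of each base unit: kg: 1, m: -3
SI base units of density: kg/m³

Answer: kg/m³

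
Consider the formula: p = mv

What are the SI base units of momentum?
Units of each symbol in p = mv:
  m (mass): kg
  v (velocity): m/s

Multiplying the contributions: [kg] · [m/s]
Adding exponents of each base unit: kg: 1, m: 1, s: -1
SI base units of momentum: kg·m/s

Answer: kg·m/s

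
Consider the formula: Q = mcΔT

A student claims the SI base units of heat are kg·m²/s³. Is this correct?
Units of each symbol in Q = mcΔT:
  m (mass): kg
  c (specific heat capacity, in J/(kg·K)): m²/(s²·K)
  ΔT (temperature change): K

Multiplying the contributions: [kg] · [m²/(s²·K)] · [K]
Adding exponents of each base unit: kg: 1, m: 2, s: -2
SI base units of heat: kg·m²/s²

The claimed units kg·m²/s³ (exponents kg: 1, m: 2, s: -3) do not match the derived units kg·m²/s² (exponents kg: 1, m: 2, s: -2), so the claim is incorrect.

Answer: No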